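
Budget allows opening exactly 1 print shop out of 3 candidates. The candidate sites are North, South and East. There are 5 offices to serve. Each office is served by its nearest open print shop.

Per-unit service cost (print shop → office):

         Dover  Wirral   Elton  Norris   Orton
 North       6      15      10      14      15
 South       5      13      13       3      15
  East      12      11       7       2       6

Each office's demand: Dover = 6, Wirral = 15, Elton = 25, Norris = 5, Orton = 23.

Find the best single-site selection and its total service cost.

Choose East only; total service cost 560.

With exactly 1 open, each office uses its cheapest among the chosen.
{East}: Dover→East 12·6=72, Wirral→East 11·15=165, Elton→East 7·25=175, Norris→East 2·5=10, Orton→East 6·23=138. Service cost 560.
{South}: service cost 910
{North}: service cost 926
Among all 3 size-1 choices, {East} is lowest.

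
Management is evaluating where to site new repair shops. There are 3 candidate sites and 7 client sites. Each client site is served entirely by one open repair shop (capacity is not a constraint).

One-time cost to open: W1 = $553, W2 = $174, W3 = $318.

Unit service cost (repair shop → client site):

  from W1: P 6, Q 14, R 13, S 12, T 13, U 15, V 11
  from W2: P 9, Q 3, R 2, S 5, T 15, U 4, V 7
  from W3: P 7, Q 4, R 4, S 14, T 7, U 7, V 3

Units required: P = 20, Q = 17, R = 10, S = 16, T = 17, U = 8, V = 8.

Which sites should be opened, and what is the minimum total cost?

For any fixed open set, each client site goes to its cheapest open site; total = fixed + service.
{W2}: P→W2 9·20=180, Q→W2 3·17=51, R→W2 2·10=20, S→W2 5·16=80, T→W2 15·17=255, U→W2 4·8=32, V→W2 7·8=56. Service 674; fixed 174; total 848.
{W2, W3}: service 466 + fixed 492 = 958
{W3}: service 671 + fixed 318 = 989
{W1, W2, W3}: service 446 + fixed 1045 = 1491
(All 7 nonempty subsets were checked; W2 only is lowest.)

Open W2 only; minimum total cost 848.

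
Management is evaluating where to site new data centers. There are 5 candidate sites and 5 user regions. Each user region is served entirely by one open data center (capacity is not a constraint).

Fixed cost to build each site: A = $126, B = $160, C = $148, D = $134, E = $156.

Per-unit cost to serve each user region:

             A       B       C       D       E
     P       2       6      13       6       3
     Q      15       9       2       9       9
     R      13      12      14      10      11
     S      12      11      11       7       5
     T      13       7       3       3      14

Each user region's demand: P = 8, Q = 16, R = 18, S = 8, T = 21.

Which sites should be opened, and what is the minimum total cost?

Open D only; minimum total cost 625.

For any fixed open set, each user region goes to its cheapest open site; total = fixed + service.
{D}: P→D 6·8=48, Q→D 9·16=144, R→D 10·18=180, S→D 7·8=56, T→D 3·21=63. Service 491; fixed 134; total 625.
{C, D}: P→D 6·8=48, Q→C 2·16=32, R→D 10·18=180, S→D 7·8=56, T→C 3·21=63. Service 379; fixed 282; total 661.
{C, E}: service 357 + fixed 304 = 661
{A, B, C, D, E}: service 331 + fixed 724 = 1055
No other subset beats 625.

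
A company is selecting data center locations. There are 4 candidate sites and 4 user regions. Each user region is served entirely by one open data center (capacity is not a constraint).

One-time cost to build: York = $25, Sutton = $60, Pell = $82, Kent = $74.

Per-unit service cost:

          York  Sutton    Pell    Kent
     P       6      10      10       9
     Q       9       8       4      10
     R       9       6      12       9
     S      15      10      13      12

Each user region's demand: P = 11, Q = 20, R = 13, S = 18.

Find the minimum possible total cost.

For any fixed open set, each user region goes to its cheapest open site; total = fixed + service.
{York, Sutton}: P→York 6·11=66, Q→Sutton 8·20=160, R→Sutton 6·13=78, S→Sutton 10·18=180. Service 484; fixed 85; total 569.
{York, Sutton, Pell}: P→York 6·11=66, Q→Pell 4·20=80, R→Sutton 6·13=78, S→Sutton 10·18=180. Service 404; fixed 167; total 571.
{Sutton}: service 528 + fixed 60 = 588
{York, Sutton, Pell, Kent}: P→York 6·11=66, Q→Pell 4·20=80, R→Sutton 6·13=78, S→Sutton 10·18=180. Service 404; fixed 241; total 645.
No other subset beats 569.

Minimum total cost: 569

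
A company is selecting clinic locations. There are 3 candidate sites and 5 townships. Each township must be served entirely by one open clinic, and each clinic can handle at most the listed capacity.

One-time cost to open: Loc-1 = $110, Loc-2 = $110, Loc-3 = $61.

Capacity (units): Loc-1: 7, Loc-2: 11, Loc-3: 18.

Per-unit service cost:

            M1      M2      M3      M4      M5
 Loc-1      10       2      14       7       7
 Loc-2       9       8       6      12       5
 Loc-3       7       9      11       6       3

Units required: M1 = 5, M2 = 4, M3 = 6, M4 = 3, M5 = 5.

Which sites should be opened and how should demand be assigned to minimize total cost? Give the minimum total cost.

Open {Loc-2, Loc-3}: M1→Loc-3 7·5=35, M2→Loc-2 8·4=32, M3→Loc-2 6·6=36, M4→Loc-3 6·3=18, M5→Loc-3 3·5=15.
Loads: Loc-2 carries 10/11, Loc-3 carries 13/18. Service 136; fixed 171; total 307.
Next best feasible plan costs 311.

Minimum total cost: 307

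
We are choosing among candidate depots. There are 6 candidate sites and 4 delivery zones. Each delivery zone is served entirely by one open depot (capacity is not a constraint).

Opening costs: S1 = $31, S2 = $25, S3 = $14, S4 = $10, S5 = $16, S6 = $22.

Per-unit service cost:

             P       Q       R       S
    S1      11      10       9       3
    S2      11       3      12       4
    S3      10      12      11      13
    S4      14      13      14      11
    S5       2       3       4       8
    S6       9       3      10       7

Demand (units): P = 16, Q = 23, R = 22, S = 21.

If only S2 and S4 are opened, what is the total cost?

Total cost: 628

Each delivery zone is assigned to its cheapest site among the open ones.
{S2, S4}: P→S2 11·16=176, Q→S2 3·23=69, R→S2 12·22=264, S→S2 4·21=84. Service 593; fixed 35; total 628.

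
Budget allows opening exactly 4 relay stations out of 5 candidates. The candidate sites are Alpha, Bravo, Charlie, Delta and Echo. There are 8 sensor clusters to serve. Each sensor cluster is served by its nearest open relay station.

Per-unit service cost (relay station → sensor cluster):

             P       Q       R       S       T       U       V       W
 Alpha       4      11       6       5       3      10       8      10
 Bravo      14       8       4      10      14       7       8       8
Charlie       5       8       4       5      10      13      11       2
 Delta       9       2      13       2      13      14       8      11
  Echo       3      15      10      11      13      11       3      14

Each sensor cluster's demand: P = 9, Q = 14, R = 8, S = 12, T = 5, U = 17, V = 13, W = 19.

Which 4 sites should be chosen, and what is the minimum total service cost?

With exactly 4 open, each sensor cluster uses its cheapest among the chosen.
{Bravo, Charlie, Delta, Echo}: P→Echo 3·9=27, Q→Delta 2·14=28, R→Bravo 4·8=32, S→Delta 2·12=24, T→Charlie 10·5=50, U→Bravo 7·17=119, V→Echo 3·13=39, W→Charlie 2·19=38. Service cost 357.
{Alpha, Charlie, Delta, Echo}: service cost 373
{Alpha, Bravo, Charlie, Delta}: service cost 396
Among all 5 size-4 choices, {Bravo, Charlie, Delta, Echo} is lowest.

Choose Bravo, Charlie, Delta and Echo; total service cost 357.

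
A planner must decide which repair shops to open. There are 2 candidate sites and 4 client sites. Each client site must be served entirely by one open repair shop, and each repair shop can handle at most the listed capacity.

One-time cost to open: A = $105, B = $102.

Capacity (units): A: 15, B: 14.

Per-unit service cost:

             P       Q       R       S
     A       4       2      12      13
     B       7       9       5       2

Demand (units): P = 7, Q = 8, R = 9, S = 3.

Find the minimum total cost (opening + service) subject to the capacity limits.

Minimum total cost: 302

Open {A, B}: P→A 4·7=28, Q→A 2·8=16, R→B 5·9=45, S→B 2·3=6.
Loads: A carries 15/15, B carries 12/14. Service 95; fixed 207; total 302.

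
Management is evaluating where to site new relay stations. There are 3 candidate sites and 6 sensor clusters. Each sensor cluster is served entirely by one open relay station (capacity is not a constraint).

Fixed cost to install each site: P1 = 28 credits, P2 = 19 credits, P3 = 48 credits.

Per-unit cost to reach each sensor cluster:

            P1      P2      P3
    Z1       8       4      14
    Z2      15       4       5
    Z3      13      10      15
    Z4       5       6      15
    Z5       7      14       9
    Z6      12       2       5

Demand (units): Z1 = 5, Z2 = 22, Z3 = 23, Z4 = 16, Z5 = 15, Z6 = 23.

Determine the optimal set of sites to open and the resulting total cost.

Open P1 and P2; minimum total cost 616.

For any fixed open set, each sensor cluster goes to its cheapest open site; total = fixed + service.
{P1, P2}: Z1→P2 4·5=20, Z2→P2 4·22=88, Z3→P2 10·23=230, Z4→P1 5·16=80, Z5→P1 7·15=105, Z6→P2 2·23=46. Service 569; fixed 47; total 616.
{P1, P2, P3}: service 569 + fixed 95 = 664
{P2, P3}: service 615 + fixed 67 = 682
{P2}: Z1→P2 4·5=20, Z2→P2 4·22=88, Z3→P2 10·23=230, Z4→P2 6·16=96, Z5→P2 14·15=210, Z6→P2 2·23=46. Service 690; fixed 19; total 709.
No other subset beats 616.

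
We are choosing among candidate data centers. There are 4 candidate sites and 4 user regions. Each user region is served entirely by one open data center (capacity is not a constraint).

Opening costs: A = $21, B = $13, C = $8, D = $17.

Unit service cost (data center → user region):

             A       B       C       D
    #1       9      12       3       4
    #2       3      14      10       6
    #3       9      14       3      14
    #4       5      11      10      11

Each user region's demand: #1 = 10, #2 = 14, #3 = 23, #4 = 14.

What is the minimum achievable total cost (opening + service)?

Minimum total cost: 240

For any fixed open set, each user region goes to its cheapest open site; total = fixed + service.
{A, C}: #1→C 3·10=30, #2→A 3·14=42, #3→C 3·23=69, #4→A 5·14=70. Service 211; fixed 29; total 240.
{A, B, C}: #1→C 3·10=30, #2→A 3·14=42, #3→C 3·23=69, #4→A 5·14=70. Service 211; fixed 42; total 253.
{A, C, D}: service 211 + fixed 46 = 257
{A, B, C, D}: service 211 + fixed 59 = 270
No other subset beats 240.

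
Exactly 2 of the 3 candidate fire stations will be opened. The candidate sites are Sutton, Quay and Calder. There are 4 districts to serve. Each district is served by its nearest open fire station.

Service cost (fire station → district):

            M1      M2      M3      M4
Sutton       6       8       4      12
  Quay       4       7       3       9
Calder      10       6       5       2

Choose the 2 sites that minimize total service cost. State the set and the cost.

With exactly 2 open, each district uses its cheapest among the chosen.
{Quay, Calder}: M1→Quay 4, M2→Calder 6, M3→Quay 3, M4→Calder 2. Service cost 15.
{Sutton, Calder}: service cost 18
{Sutton, Quay}: service cost 23
Among all 3 size-2 choices, {Quay, Calder} is lowest.

Choose Quay and Calder; total service cost 15.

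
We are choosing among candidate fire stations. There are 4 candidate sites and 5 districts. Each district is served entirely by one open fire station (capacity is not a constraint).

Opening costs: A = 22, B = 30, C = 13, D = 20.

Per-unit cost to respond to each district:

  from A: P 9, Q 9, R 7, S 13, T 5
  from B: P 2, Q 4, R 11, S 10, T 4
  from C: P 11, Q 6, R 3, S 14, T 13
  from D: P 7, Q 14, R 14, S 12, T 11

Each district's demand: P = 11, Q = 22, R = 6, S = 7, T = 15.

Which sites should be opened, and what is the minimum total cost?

Open B and C; minimum total cost 301.

For any fixed open set, each district goes to its cheapest open site; total = fixed + service.
{B, C}: P→B 2·11=22, Q→B 4·22=88, R→C 3·6=18, S→B 10·7=70, T→B 4·15=60. Service 258; fixed 43; total 301.
{B, C, D}: service 258 + fixed 63 = 321
{A, B, C}: P→B 2·11=22, Q→B 4·22=88, R→C 3·6=18, S→B 10·7=70, T→B 4·15=60. Service 258; fixed 65; total 323.
{A, B, C, D}: P→B 2·11=22, Q→B 4·22=88, R→C 3·6=18, S→B 10·7=70, T→B 4·15=60. Service 258; fixed 85; total 343.
(All 15 nonempty subsets were checked; B and C is lowest.)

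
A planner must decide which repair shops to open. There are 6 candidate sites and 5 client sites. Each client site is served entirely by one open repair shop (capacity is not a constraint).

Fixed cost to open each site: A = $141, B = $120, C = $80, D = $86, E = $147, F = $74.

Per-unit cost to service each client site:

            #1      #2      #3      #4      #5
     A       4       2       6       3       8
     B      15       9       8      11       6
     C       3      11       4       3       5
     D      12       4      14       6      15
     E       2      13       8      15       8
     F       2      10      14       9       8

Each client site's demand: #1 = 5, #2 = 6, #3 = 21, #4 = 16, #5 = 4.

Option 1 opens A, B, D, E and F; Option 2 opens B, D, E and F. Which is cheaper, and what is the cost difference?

Option 1: {A, B, D, E, F}: #1→E 2·5=10, #2→A 2·6=12, #3→A 6·21=126, #4→A 3·16=48, #5→B 6·4=24. Service 220; fixed 568; total 788.
Option 2: {B, D, E, F}: #1→E 2·5=10, #2→D 4·6=24, #3→B 8·21=168, #4→D 6·16=96, #5→B 6·4=24. Service 322; fixed 427; total 749.
Difference: |788 − 749| = 39.

Option 2 is cheaper by 39.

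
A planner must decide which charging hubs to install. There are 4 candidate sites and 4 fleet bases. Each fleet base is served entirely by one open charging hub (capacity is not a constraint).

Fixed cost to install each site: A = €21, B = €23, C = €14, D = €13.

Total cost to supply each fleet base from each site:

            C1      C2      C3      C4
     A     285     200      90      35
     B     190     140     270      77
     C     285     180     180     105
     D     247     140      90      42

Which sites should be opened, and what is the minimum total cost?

Open B and D; minimum total cost 498.

For any fixed open set, each fleet base goes to its cheapest open site; total = fixed + service.
{B, D}: C1→B 190, C2→B 140, C3→D 90, C4→D 42. Service 462; fixed 36; total 498.
{A, B}: service 455 + fixed 44 = 499
{A, B, D}: service 455 + fixed 57 = 512
{A, B, C, D}: service 455 + fixed 71 = 526
(All 15 nonempty subsets were checked; B and D is lowest.)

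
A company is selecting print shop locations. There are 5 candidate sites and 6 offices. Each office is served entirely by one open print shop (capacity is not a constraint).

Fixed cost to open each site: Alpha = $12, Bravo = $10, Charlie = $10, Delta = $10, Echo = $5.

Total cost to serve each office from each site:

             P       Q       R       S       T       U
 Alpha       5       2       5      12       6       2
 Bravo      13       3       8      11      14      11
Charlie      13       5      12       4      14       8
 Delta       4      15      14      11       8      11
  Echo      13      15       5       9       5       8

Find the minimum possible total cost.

For any fixed open set, each office goes to its cheapest open site; total = fixed + service.
{Alpha}: P→Alpha 5, Q→Alpha 2, R→Alpha 5, S→Alpha 12, T→Alpha 6, U→Alpha 2. Service 32; fixed 12; total 44.
{Alpha, Echo}: service 28 + fixed 17 = 45
{Alpha, Charlie}: P→Alpha 5, Q→Alpha 2, R→Alpha 5, S→Charlie 4, T→Alpha 6, U→Alpha 2. Service 24; fixed 22; total 46.
{Alpha, Bravo, Charlie, Delta, Echo}: service 22 + fixed 47 = 69
No other subset beats 44.

Minimum total cost: 44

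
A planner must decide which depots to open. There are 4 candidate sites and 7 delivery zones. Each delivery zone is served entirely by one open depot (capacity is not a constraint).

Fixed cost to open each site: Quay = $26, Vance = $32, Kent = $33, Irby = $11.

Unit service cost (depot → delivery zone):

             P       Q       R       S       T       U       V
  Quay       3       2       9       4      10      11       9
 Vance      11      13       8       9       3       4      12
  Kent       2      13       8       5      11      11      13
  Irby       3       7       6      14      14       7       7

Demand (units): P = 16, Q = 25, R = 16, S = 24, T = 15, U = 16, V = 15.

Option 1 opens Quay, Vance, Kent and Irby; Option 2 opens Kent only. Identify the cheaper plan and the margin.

Option 1 is cheaper by 584.

Option 1: {Quay, Vance, Kent, Irby}: P→Kent 2·16=32, Q→Quay 2·25=50, R→Irby 6·16=96, S→Quay 4·24=96, T→Vance 3·15=45, U→Vance 4·16=64, V→Irby 7·15=105. Service 488; fixed 102; total 590.
Option 2: {Kent}: P→Kent 2·16=32, Q→Kent 13·25=325, R→Kent 8·16=128, S→Kent 5·24=120, T→Kent 11·15=165, U→Kent 11·16=176, V→Kent 13·15=195. Service 1141; fixed 33; total 1174.
Difference: |590 − 1174| = 584.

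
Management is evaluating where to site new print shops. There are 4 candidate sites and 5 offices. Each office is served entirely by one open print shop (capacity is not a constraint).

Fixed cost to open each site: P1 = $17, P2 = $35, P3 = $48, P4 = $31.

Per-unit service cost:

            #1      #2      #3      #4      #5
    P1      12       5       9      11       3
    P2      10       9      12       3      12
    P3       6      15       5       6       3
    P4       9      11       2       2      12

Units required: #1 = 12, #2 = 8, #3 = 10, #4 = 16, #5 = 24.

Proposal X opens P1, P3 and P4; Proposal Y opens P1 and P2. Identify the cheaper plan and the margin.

Proposal X is cheaper by 90.

Proposal X: {P1, P3, P4}: #1→P3 6·12=72, #2→P1 5·8=40, #3→P4 2·10=20, #4→P4 2·16=32, #5→P1 3·24=72. Service 236; fixed 96; total 332.
Proposal Y: {P1, P2}: #1→P2 10·12=120, #2→P1 5·8=40, #3→P1 9·10=90, #4→P2 3·16=48, #5→P1 3·24=72. Service 370; fixed 52; total 422.
Difference: |332 − 422| = 90.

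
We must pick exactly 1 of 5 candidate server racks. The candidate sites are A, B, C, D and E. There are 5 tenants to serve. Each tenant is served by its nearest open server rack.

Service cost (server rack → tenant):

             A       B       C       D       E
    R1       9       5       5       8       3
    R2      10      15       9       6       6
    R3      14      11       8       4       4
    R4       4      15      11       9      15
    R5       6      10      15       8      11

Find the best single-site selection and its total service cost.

With exactly 1 open, each tenant uses its cheapest among the chosen.
{D}: R1→D 8, R2→D 6, R3→D 4, R4→D 9, R5→D 8. Service cost 35.
{E}: service cost 39
{A}: service cost 43
Among all 5 size-1 choices, {D} is lowest.

Choose D only; total service cost 35.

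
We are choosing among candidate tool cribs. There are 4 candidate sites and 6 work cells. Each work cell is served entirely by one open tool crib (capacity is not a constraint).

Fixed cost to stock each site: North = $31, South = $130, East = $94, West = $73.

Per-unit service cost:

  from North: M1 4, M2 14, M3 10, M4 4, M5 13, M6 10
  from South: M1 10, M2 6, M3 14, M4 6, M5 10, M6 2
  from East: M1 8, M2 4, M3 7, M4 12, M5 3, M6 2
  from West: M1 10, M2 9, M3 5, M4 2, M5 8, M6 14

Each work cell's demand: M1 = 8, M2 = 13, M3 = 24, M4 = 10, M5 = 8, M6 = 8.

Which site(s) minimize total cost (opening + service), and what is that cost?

For any fixed open set, each work cell goes to its cheapest open site; total = fixed + service.
{North, East}: M1→North 4·8=32, M2→East 4·13=52, M3→East 7·24=168, M4→North 4·10=40, M5→East 3·8=24, M6→East 2·8=16. Service 332; fixed 125; total 457.
{North, East, West}: service 264 + fixed 198 = 462
{East, West}: M1→East 8·8=64, M2→East 4·13=52, M3→West 5·24=120, M4→West 2·10=20, M5→East 3·8=24, M6→East 2·8=16. Service 296; fixed 167; total 463.
{North, South, East, West}: service 264 + fixed 328 = 592
No other subset beats 457.

Open North and East; minimum total cost 457.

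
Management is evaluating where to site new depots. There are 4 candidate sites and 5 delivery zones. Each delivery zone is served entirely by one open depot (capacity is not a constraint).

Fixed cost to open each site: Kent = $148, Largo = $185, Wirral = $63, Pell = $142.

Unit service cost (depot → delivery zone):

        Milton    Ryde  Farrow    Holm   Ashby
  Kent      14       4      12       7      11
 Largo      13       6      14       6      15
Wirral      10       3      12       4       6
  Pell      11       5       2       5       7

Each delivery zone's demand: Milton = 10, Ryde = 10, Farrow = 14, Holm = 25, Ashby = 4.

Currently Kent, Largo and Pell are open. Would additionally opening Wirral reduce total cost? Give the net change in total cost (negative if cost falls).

No — net change +14 (cost rises by 14).

Current service cost with {Kent, Largo, Pell}: 331.
Adding Wirral: each delivery zone re-picks its cheapest; new service cost 282, saving 49.
Extra fixed cost: 63. Net change = 63 − 49 = 14.
(Totals: 806 → 820.)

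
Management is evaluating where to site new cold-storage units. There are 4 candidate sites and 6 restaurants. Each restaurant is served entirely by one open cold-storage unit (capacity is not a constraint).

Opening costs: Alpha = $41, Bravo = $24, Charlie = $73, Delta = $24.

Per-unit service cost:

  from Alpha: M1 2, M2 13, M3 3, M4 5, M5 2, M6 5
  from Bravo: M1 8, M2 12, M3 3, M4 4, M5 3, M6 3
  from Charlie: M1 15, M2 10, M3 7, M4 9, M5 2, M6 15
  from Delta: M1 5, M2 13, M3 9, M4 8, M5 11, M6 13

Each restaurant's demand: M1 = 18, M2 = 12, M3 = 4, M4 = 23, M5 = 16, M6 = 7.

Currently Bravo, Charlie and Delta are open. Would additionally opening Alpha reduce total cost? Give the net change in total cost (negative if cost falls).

Current service cost with {Bravo, Charlie, Delta}: 367.
Adding Alpha: each restaurant re-picks its cheapest; new service cost 313, saving 54.
Extra fixed cost: 41. Net change = 41 − 54 = -13.
(Totals: 488 → 475.)

Yes — net change −13 (cost falls by 13).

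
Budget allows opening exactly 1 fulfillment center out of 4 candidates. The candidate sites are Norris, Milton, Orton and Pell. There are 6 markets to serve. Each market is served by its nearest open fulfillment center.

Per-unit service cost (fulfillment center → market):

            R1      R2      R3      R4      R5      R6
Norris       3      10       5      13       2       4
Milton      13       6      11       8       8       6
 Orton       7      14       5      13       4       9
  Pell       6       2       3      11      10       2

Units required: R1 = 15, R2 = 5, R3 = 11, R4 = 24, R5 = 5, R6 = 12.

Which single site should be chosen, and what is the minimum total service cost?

With exactly 1 open, each market uses its cheapest among the chosen.
{Pell}: R1→Pell 6·15=90, R2→Pell 2·5=10, R3→Pell 3·11=33, R4→Pell 11·24=264, R5→Pell 10·5=50, R6→Pell 2·12=24. Service cost 471.
{Norris}: service cost 520
{Milton}: service cost 650
Among all 4 size-1 choices, {Pell} is lowest.

Choose Pell only; total service cost 471.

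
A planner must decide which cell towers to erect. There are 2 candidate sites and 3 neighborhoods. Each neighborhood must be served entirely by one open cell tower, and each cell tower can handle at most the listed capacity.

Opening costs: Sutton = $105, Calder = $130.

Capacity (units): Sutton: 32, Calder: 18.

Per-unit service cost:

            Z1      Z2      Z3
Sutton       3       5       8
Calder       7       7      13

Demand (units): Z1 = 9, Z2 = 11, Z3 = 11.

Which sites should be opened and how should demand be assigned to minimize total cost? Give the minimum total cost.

Open {Sutton}: Z1→Sutton 3·9=27, Z2→Sutton 5·11=55, Z3→Sutton 8·11=88.
Loads: Sutton carries 31/32. Service 170; fixed 105; total 275.
Next best feasible plan costs 405.

Minimum total cost: 275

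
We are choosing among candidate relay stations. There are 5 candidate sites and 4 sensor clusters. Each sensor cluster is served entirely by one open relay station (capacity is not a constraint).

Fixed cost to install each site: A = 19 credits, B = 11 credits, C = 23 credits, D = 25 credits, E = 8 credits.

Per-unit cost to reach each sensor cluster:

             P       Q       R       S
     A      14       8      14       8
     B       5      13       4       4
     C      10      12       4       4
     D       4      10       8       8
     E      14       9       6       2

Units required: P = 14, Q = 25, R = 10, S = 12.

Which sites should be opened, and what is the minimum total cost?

For any fixed open set, each sensor cluster goes to its cheapest open site; total = fixed + service.
{A, B, E}: P→B 5·14=70, Q→A 8·25=200, R→B 4·10=40, S→E 2·12=24. Service 334; fixed 38; total 372.
{B, E}: service 359 + fixed 19 = 378
{A, B, D, E}: service 320 + fixed 63 = 383
{A, B, C, D, E}: service 320 + fixed 86 = 406
No other subset beats 372.

Open A, B and E; minimum total cost 372.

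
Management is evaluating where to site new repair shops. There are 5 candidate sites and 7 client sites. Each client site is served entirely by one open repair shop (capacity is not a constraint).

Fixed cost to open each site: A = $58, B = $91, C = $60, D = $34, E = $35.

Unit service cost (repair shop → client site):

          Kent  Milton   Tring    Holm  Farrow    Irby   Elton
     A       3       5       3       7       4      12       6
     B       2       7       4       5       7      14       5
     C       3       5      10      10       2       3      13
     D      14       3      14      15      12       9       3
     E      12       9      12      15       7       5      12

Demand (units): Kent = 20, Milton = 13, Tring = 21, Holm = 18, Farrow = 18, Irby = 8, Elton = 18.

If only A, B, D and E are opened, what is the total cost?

Total cost: 616

Each client site is assigned to its cheapest site among the open ones.
{A, B, D, E}: Kent→B 2·20=40, Milton→D 3·13=39, Tring→A 3·21=63, Holm→B 5·18=90, Farrow→A 4·18=72, Irby→E 5·8=40, Elton→D 3·18=54. Service 398; fixed 218; total 616.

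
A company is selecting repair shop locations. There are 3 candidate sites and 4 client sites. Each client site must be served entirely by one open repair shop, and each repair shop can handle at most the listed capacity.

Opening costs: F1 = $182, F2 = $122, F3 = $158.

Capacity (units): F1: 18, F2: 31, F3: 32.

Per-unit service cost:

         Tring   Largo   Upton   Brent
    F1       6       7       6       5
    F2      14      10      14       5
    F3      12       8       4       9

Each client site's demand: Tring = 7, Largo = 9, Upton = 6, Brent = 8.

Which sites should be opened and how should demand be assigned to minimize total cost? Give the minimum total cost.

Open {F3}: Tring→F3 12·7=84, Largo→F3 8·9=72, Upton→F3 4·6=24, Brent→F3 9·8=72.
Loads: F3 carries 30/32. Service 252; fixed 158; total 410.
Next best feasible plan costs 434.

Minimum total cost: 410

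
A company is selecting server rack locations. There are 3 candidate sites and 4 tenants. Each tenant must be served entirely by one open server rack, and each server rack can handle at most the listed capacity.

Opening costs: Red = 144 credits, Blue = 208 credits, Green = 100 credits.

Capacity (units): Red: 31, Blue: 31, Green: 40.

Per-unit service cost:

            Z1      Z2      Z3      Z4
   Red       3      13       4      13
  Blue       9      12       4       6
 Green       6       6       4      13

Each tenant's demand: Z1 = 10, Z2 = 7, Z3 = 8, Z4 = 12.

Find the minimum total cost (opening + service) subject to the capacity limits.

Open {Green}: Z1→Green 6·10=60, Z2→Green 6·7=42, Z3→Green 4·8=32, Z4→Green 13·12=156.
Loads: Green carries 37/40. Service 290; fixed 100; total 390.
Next best feasible plan costs 504.

Minimum total cost: 390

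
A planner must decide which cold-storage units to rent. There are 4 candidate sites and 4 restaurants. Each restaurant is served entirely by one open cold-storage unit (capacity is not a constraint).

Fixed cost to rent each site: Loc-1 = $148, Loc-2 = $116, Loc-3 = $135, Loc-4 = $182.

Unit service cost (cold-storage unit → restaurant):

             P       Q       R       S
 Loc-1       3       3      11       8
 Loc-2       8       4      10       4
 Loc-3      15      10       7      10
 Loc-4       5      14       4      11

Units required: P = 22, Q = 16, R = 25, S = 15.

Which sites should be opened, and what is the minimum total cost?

Open Loc-2 and Loc-4; minimum total cost 632.

For any fixed open set, each restaurant goes to its cheapest open site; total = fixed + service.
{Loc-2, Loc-4}: P→Loc-4 5·22=110, Q→Loc-2 4·16=64, R→Loc-4 4·25=100, S→Loc-2 4·15=60. Service 334; fixed 298; total 632.
{Loc-1}: service 509 + fixed 148 = 657
{Loc-1, Loc-4}: P→Loc-1 3·22=66, Q→Loc-1 3·16=48, R→Loc-4 4·25=100, S→Loc-1 8·15=120. Service 334; fixed 330; total 664.
{Loc-1, Loc-2, Loc-3, Loc-4}: service 274 + fixed 581 = 855
No other subset beats 632.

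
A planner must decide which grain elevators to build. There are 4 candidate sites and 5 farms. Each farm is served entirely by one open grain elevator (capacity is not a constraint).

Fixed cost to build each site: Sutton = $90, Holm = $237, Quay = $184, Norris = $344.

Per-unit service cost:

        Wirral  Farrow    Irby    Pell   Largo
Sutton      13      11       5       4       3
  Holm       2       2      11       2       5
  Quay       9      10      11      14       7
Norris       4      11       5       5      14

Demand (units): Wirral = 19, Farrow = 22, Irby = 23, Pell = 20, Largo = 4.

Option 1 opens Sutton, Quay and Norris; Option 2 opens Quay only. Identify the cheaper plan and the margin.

Option 1 is cheaper by 15.

Option 1: {Sutton, Quay, Norris}: Wirral→Norris 4·19=76, Farrow→Quay 10·22=220, Irby→Sutton 5·23=115, Pell→Sutton 4·20=80, Largo→Sutton 3·4=12. Service 503; fixed 618; total 1121.
Option 2: {Quay}: Wirral→Quay 9·19=171, Farrow→Quay 10·22=220, Irby→Quay 11·23=253, Pell→Quay 14·20=280, Largo→Quay 7·4=28. Service 952; fixed 184; total 1136.
Difference: |1121 − 1136| = 15.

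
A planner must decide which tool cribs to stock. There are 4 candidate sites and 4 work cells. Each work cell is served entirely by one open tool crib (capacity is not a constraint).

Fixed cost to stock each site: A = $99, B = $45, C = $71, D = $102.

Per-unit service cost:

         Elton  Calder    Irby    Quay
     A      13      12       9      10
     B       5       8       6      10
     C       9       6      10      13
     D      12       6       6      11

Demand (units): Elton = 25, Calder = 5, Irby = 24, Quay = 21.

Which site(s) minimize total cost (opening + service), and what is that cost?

For any fixed open set, each work cell goes to its cheapest open site; total = fixed + service.
{B}: Elton→B 5·25=125, Calder→B 8·5=40, Irby→B 6·24=144, Quay→B 10·21=210. Service 519; fixed 45; total 564.
{B, C}: service 509 + fixed 116 = 625
{B, D}: Elton→B 5·25=125, Calder→D 6·5=30, Irby→B 6·24=144, Quay→B 10·21=210. Service 509; fixed 147; total 656.
{A, B, C, D}: service 509 + fixed 317 = 826
No other subset beats 564.

Open B only; minimum total cost 564.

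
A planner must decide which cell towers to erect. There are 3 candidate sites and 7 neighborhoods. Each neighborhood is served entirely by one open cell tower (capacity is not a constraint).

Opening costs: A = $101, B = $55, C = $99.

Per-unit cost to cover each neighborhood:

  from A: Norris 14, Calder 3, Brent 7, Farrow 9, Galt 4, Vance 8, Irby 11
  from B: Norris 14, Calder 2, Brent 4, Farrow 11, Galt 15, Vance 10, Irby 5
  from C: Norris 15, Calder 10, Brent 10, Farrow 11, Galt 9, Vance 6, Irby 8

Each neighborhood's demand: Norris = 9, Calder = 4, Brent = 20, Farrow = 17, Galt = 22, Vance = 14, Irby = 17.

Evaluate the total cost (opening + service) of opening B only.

Total cost: 1011

Each neighborhood is assigned to its cheapest site among the open ones.
{B}: Norris→B 14·9=126, Calder→B 2·4=8, Brent→B 4·20=80, Farrow→B 11·17=187, Galt→B 15·22=330, Vance→B 10·14=140, Irby→B 5·17=85. Service 956; fixed 55; total 1011.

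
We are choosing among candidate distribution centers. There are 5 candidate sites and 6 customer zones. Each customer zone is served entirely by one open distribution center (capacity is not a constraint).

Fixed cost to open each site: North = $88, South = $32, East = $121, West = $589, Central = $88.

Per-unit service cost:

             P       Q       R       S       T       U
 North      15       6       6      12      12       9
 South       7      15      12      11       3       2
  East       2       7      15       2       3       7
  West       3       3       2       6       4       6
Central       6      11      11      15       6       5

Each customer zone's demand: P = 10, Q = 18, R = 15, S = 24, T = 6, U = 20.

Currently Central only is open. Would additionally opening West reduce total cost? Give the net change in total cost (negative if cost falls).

No — net change +52 (cost rises by 52).

Current service cost with {Central}: 919.
Adding West: each customer zone re-picks its cheapest; new service cost 382, saving 537.
Extra fixed cost: 589. Net change = 589 − 537 = 52.
(Totals: 1007 → 1059.)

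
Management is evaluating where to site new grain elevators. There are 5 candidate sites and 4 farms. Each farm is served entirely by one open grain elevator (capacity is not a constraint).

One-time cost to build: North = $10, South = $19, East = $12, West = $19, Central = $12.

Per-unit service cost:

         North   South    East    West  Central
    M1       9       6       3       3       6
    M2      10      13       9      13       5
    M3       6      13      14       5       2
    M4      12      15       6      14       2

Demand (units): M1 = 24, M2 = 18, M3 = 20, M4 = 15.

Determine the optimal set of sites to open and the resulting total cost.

For any fixed open set, each farm goes to its cheapest open site; total = fixed + service.
{East, Central}: M1→East 3·24=72, M2→Central 5·18=90, M3→Central 2·20=40, M4→Central 2·15=30. Service 232; fixed 24; total 256.
{West, Central}: service 232 + fixed 31 = 263
{North, East, Central}: M1→East 3·24=72, M2→Central 5·18=90, M3→Central 2·20=40, M4→Central 2·15=30. Service 232; fixed 34; total 266.
{North, South, East, West, Central}: service 232 + fixed 72 = 304
No other subset beats 256.

Open East and Central; minimum total cost 256.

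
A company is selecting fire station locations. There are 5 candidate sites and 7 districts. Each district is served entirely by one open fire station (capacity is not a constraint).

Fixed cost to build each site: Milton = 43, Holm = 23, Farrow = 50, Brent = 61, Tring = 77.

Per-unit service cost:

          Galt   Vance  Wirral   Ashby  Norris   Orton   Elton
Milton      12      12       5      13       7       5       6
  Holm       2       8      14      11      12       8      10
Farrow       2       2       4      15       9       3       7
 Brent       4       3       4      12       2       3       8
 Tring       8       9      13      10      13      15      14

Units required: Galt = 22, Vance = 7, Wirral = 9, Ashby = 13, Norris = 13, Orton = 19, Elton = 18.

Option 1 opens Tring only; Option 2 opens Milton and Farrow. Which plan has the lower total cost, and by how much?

Option 1: {Tring}: Galt→Tring 8·22=176, Vance→Tring 9·7=63, Wirral→Tring 13·9=117, Ashby→Tring 10·13=130, Norris→Tring 13·13=169, Orton→Tring 15·19=285, Elton→Tring 14·18=252. Service 1192; fixed 77; total 1269.
Option 2: {Milton, Farrow}: Galt→Farrow 2·22=44, Vance→Farrow 2·7=14, Wirral→Farrow 4·9=36, Ashby→Milton 13·13=169, Norris→Milton 7·13=91, Orton→Farrow 3·19=57, Elton→Milton 6·18=108. Service 519; fixed 93; total 612.
Difference: |1269 − 612| = 657.

Option 2 is cheaper by 657.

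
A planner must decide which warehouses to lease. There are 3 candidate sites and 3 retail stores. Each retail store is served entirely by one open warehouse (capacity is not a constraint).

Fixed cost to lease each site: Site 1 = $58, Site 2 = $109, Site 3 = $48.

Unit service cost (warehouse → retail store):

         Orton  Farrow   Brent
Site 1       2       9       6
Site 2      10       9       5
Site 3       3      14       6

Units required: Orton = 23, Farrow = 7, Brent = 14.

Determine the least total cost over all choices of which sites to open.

Minimum total cost: 251

For any fixed open set, each retail store goes to its cheapest open site; total = fixed + service.
{Site 1}: Orton→Site 1 2·23=46, Farrow→Site 1 9·7=63, Brent→Site 1 6·14=84. Service 193; fixed 58; total 251.
{Site 1, Site 3}: Orton→Site 1 2·23=46, Farrow→Site 1 9·7=63, Brent→Site 1 6·14=84. Service 193; fixed 106; total 299.
{Site 3}: Orton→Site 3 3·23=69, Farrow→Site 3 14·7=98, Brent→Site 3 6·14=84. Service 251; fixed 48; total 299.
{Site 1, Site 2, Site 3}: service 179 + fixed 215 = 394
No other subset beats 251.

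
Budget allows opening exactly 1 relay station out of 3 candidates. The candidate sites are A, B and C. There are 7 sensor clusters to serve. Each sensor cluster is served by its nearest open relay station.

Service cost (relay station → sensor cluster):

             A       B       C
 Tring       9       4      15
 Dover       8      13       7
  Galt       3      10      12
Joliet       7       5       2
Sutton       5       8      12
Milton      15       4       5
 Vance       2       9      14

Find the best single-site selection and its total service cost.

Choose A only; total service cost 49.

With exactly 1 open, each sensor cluster uses its cheapest among the chosen.
{A}: Tring→A 9, Dover→A 8, Galt→A 3, Joliet→A 7, Sutton→A 5, Milton→A 15, Vance→A 2. Service cost 49.
{B}: service cost 53
{C}: service cost 67
Among all 3 size-1 choices, {A} is lowest.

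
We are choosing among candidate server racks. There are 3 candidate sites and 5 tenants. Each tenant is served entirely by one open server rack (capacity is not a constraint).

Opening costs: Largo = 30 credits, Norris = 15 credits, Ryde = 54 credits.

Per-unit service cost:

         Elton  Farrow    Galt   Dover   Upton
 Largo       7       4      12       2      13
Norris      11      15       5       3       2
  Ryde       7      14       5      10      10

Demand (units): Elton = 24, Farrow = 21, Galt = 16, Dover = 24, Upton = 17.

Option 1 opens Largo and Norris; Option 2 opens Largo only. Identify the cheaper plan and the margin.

Option 1: {Largo, Norris}: Elton→Largo 7·24=168, Farrow→Largo 4·21=84, Galt→Norris 5·16=80, Dover→Largo 2·24=48, Upton→Norris 2·17=34. Service 414; fixed 45; total 459.
Option 2: {Largo}: Elton→Largo 7·24=168, Farrow→Largo 4·21=84, Galt→Largo 12·16=192, Dover→Largo 2·24=48, Upton→Largo 13·17=221. Service 713; fixed 30; total 743.
Difference: |459 − 743| = 284.

Option 1 is cheaper by 284.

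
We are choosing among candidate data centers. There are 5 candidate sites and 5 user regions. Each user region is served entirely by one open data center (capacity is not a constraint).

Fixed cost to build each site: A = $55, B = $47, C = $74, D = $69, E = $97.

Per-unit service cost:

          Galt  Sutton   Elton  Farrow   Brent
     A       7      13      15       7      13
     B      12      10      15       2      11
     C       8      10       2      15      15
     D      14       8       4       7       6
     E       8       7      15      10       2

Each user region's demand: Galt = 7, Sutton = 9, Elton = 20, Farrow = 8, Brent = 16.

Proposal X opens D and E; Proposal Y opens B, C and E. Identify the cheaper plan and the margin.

Proposal X: {D, E}: Galt→E 8·7=56, Sutton→E 7·9=63, Elton→D 4·20=80, Farrow→D 7·8=56, Brent→E 2·16=32. Service 287; fixed 166; total 453.
Proposal Y: {B, C, E}: Galt→C 8·7=56, Sutton→E 7·9=63, Elton→C 2·20=40, Farrow→B 2·8=16, Brent→E 2·16=32. Service 207; fixed 218; total 425.
Difference: |453 − 425| = 28.

Proposal Y is cheaper by 28.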